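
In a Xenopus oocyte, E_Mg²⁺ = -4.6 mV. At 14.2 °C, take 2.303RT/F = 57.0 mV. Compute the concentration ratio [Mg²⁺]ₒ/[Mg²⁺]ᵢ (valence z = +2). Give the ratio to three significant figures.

0.690

log₁₀([out]/[in]) = E·z/(57.0) = -4.6 × 2 / 57.0 = -0.1614
[out]/[in] = 10^(-0.1614) = 0.6896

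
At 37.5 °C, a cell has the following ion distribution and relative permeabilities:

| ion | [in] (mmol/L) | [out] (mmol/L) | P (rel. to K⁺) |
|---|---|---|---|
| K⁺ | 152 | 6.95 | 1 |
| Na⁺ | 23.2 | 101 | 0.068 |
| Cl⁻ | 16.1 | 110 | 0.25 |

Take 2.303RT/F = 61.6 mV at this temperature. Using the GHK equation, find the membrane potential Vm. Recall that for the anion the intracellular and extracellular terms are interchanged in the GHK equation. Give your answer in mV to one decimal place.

Vm = 61.6 · log₁₀[(Σ P·[cation]ₒ + Σ P·[anion]ᵢ) / (Σ P·[cation]ᵢ + Σ P·[anion]ₒ)]
Numerator = 1×6.95 + 0.068×101 + 0.25×16.1 = 17.84
Denominator = 1×152 + 0.068×23.2 + 0.25×110 = 181.1
Vm = 61.6 · log₁₀(0.098538) = 61.6 × (-1.0064) = -61.99 mV

-62.0 mV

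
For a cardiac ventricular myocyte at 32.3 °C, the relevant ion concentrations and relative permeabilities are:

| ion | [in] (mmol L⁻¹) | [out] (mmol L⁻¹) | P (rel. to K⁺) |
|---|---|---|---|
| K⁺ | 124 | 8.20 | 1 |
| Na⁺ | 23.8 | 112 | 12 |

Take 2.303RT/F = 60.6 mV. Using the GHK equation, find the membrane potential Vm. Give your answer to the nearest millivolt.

Vm = 60.6 · log₁₀[(Σ P·[cation]ₒ + Σ P·[anion]ᵢ) / (Σ P·[cation]ᵢ + Σ P·[anion]ₒ)]
Numerator = 1×8.20 + 12×112 = 1352
Denominator = 1×124 + 12×23.8 = 409.6
Vm = 60.6 · log₁₀(3.3013) = 60.6 × (0.5187) = 31.43 mV

31 mV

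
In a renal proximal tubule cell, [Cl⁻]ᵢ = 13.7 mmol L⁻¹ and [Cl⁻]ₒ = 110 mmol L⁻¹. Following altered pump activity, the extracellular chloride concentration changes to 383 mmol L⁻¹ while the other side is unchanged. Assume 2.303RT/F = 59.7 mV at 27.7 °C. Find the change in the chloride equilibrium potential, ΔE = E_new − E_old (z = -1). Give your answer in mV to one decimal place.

E_old = (59.7/-1)·log₁₀(110/13.7) = -54.01 mV
E_new = (59.7/-1)·log₁₀(383/13.7) = -86.35 mV
ΔE = -86.35 − (-54.01) = -32.35 mV

-32.3 mV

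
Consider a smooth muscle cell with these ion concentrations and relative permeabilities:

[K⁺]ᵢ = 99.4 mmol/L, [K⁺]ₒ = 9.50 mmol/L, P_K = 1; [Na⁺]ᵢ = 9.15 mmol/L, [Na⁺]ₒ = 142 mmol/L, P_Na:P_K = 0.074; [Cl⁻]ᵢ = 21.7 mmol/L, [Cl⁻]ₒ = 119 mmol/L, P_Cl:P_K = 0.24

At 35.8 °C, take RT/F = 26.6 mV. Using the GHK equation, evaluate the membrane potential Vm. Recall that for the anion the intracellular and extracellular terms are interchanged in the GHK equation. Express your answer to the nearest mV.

Vm = 26.6 · ln[(Σ P·[cation]ₒ + Σ P·[anion]ᵢ) / (Σ P·[cation]ᵢ + Σ P·[anion]ₒ)]
Numerator = 1×9.50 + 0.074×142 + 0.24×21.7 = 25.22
Denominator = 1×99.4 + 0.074×9.15 + 0.24×119 = 128.6
Vm = 26.6 · ln(0.19602) = 26.6 × (-1.6295) = -43.35 mV

-43 mV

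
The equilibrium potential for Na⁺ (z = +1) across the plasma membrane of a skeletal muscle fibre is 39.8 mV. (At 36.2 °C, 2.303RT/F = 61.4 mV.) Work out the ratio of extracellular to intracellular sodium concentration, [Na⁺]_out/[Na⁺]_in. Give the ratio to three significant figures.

log₁₀([out]/[in]) = E·z/(61.4) = 39.8 × 1 / 61.4 = 0.6482
[out]/[in] = 10^(0.6482) = 4.448

4.45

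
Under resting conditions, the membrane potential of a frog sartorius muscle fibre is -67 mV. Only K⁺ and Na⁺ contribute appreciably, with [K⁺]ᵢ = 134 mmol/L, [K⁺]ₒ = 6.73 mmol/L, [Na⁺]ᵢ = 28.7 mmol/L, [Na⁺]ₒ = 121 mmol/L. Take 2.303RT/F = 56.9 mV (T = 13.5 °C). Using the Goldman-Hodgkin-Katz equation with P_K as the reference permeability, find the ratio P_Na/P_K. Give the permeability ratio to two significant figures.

Let α = P_Na/P_K. GHK: Vm = 56.9·log₁₀[(Kₒ + α·Naₒ)/(Kᵢ + α·Naᵢ)].
10^(Vm/56.9) = 10^(-67.0/56.9) = 0.06645
So 0.06645·(Kᵢ + α·Naᵢ) = Kₒ + α·Naₒ → α = (0.06645·134.0 − 6.73) / (121.0 − 0.06645·28.7)
α = (8.904 − 6.73) / (121.0 − 1.907) = 2.174/119.1 = 0.01826

0.018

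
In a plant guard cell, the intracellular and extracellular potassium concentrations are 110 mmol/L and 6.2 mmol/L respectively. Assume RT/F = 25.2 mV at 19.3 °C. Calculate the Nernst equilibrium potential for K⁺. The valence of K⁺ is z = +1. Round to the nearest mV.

E = (25.2/z) · ln([K⁺]_out/[K⁺]_in) with z = +1.
= (25.2/1) · ln(6.2/110) = 25.20 · ln(0.05636)
= 25.20 · (-2.8759) = -72.47 mV

-72 mV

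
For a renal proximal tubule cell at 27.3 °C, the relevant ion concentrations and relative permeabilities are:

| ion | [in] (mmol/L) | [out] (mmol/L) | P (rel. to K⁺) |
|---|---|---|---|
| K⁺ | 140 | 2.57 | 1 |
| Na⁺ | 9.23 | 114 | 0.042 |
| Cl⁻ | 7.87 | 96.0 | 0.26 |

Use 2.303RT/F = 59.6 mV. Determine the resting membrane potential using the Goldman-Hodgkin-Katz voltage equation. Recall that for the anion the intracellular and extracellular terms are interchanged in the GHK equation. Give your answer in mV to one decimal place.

Vm = 59.6 · log₁₀[(Σ P·[cation]ₒ + Σ P·[anion]ᵢ) / (Σ P·[cation]ᵢ + Σ P·[anion]ₒ)]
Numerator = 1×2.57 + 0.042×114 + 0.26×7.87 = 9.404
Denominator = 1×140 + 0.042×9.23 + 0.26×96.0 = 165.3
Vm = 59.6 · log₁₀(0.056875) = 59.6 × (-1.2451) = -74.21 mV

-74.2 mV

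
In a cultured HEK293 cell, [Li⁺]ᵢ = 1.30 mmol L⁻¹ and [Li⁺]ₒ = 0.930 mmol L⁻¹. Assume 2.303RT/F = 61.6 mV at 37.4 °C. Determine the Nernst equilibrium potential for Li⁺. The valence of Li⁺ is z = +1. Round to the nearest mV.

-9 mV

E = (61.6/z) · log₁₀([Li⁺]_out/[Li⁺]_in) with z = +1.
= (61.6/1) · log₁₀(0.930/1.30) = 61.60 · log₁₀(0.7154)
= 61.60 · (-0.1455) = -8.96 mV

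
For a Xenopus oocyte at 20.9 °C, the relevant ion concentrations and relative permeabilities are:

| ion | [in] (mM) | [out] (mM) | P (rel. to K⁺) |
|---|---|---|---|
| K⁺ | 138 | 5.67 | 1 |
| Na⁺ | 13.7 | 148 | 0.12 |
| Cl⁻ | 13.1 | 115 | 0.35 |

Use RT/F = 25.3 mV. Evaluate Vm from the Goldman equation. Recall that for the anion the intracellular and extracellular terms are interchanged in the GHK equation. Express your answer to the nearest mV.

-47 mV

Vm = 25.3 · ln[(Σ P·[cation]ₒ + Σ P·[anion]ᵢ) / (Σ P·[cation]ᵢ + Σ P·[anion]ₒ)]
Numerator = 1×5.67 + 0.12×148 + 0.35×13.1 = 28.02
Denominator = 1×138 + 0.12×13.7 + 0.35×115 = 179.9
Vm = 25.3 · ln(0.15573) = 25.3 × (-1.8596) = -47.05 mV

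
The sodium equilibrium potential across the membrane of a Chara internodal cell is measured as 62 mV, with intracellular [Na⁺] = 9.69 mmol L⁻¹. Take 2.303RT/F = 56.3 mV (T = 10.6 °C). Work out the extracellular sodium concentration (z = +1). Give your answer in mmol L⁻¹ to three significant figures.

Nernst: E = (56.3/1) · log₁₀([out]/[in]), so log₁₀([out]/[in]) = 62.0 × 1 / 56.3 = 1.1012.
[out]/[in] = 10^(1.1012) = 12.63.
[out] = 12.63 × 9.69 = 122.3 mmol L⁻¹.

122 mmol L⁻¹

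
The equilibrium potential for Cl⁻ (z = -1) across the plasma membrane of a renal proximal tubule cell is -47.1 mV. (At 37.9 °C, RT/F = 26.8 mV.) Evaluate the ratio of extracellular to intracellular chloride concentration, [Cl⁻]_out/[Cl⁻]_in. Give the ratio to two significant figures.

ln([out]/[in]) = E·z/(26.8) = -47.1 × -1 / 26.8 = 1.7575
[out]/[in] = e^(1.7575) = 5.798

5.8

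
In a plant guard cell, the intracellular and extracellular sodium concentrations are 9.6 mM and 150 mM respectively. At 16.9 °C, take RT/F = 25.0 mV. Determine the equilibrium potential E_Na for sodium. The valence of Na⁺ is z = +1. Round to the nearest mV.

69 mV

E = (25.0/z) · ln([Na⁺]_out/[Na⁺]_in) with z = +1.
= (25.0/1) · ln(150/9.6) = 25.00 · ln(15.62)
= 25.00 · (2.7489) = 68.72 mV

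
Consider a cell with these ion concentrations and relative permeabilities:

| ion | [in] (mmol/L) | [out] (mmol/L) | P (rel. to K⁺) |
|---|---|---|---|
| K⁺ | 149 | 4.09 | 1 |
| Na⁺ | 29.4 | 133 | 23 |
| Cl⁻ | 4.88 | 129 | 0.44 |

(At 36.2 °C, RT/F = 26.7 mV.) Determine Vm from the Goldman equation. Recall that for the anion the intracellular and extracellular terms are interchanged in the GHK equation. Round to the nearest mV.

33 mV

Vm = 26.7 · ln[(Σ P·[cation]ₒ + Σ P·[anion]ᵢ) / (Σ P·[cation]ᵢ + Σ P·[anion]ₒ)]
Numerator = 1×4.09 + 23×133 + 0.44×4.88 = 3065
Denominator = 1×149 + 23×29.4 + 0.44×129 = 882
Vm = 26.7 · ln(3.4755) = 26.7 × (1.2457) = 33.26 mV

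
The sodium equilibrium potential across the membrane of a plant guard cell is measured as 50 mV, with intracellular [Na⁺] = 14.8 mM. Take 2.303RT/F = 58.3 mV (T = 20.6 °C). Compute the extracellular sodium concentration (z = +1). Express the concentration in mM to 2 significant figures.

110 mM

Nernst: E = (58.3/1) · log₁₀([out]/[in]), so log₁₀([out]/[in]) = 50.0 × 1 / 58.3 = 0.8576.
[out]/[in] = 10^(0.8576) = 7.205.
[out] = 7.205 × 14.8 = 106.6 mM.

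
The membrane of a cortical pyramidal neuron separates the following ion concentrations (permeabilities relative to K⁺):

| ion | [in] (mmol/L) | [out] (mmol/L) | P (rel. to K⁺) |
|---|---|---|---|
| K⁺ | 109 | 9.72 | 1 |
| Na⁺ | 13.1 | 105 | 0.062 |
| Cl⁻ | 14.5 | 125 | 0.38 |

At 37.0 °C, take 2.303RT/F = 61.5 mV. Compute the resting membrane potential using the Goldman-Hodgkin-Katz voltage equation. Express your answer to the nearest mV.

Vm = 61.5 · log₁₀[(Σ P·[cation]ₒ + Σ P·[anion]ᵢ) / (Σ P·[cation]ᵢ + Σ P·[anion]ₒ)]
Numerator = 1×9.72 + 0.062×105 + 0.38×14.5 = 21.74
Denominator = 1×109 + 0.062×13.1 + 0.38×125 = 157.3
Vm = 61.5 · log₁₀(0.1382) = 61.5 × (-0.8595) = -52.86 mV

-53 mV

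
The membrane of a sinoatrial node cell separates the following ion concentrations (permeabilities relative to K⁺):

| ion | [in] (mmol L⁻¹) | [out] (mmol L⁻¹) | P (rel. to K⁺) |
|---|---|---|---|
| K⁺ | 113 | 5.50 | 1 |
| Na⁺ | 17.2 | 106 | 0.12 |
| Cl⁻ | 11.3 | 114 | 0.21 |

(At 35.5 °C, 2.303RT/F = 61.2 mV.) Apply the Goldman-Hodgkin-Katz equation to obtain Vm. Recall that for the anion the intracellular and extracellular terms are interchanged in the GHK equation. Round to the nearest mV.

Vm = 61.2 · log₁₀[(Σ P·[cation]ₒ + Σ P·[anion]ᵢ) / (Σ P·[cation]ᵢ + Σ P·[anion]ₒ)]
Numerator = 1×5.50 + 0.12×106 + 0.21×11.3 = 20.59
Denominator = 1×113 + 0.12×17.2 + 0.21×114 = 139
Vm = 61.2 · log₁₀(0.14815) = 61.2 × (-0.8293) = -50.75 mV

-51 mV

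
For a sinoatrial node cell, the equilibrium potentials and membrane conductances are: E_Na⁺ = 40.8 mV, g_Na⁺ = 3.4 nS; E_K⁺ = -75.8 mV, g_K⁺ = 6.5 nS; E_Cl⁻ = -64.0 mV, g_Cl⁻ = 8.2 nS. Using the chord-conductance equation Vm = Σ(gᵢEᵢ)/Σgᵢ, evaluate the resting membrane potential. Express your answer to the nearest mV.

Σ gᵢEᵢ = 3.4·(40.8) + 6.5·(-75.8) + 8.2·(-64.0) = -878.78
Σ gᵢ = 3.4 + 6.5 + 8.2 = 18.1
Vm = -878.78 / 18.1 = -48.55 mV

-49 mV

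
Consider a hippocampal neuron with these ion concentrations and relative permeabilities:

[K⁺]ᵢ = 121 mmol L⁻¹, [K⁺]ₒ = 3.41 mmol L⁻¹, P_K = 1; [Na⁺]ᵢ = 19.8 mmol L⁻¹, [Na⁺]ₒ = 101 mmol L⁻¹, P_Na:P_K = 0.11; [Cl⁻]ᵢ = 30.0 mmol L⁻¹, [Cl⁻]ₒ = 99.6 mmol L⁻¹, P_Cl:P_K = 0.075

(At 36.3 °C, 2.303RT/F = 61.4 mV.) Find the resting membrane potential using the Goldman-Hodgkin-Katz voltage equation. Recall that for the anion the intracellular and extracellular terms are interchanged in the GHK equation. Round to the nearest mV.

Vm = 61.4 · log₁₀[(Σ P·[cation]ₒ + Σ P·[anion]ᵢ) / (Σ P·[cation]ᵢ + Σ P·[anion]ₒ)]
Numerator = 1×3.41 + 0.11×101 + 0.075×30.0 = 16.77
Denominator = 1×121 + 0.11×19.8 + 0.075×99.6 = 130.6
Vm = 61.4 · log₁₀(0.12836) = 61.4 × (-0.8916) = -54.74 mV

-55 mV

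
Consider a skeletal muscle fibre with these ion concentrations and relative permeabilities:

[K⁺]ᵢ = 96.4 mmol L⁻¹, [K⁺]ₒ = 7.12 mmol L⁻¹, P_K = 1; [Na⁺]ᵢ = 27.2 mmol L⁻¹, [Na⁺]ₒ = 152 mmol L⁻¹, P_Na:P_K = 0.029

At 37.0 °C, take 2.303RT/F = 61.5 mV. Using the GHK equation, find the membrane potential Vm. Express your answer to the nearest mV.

-57 mV

Vm = 61.5 · log₁₀[(Σ P·[cation]ₒ + Σ P·[anion]ᵢ) / (Σ P·[cation]ᵢ + Σ P·[anion]ₒ)]
Numerator = 1×7.12 + 0.029×152 = 11.53
Denominator = 1×96.4 + 0.029×27.2 = 97.19
Vm = 61.5 · log₁₀(0.11861) = 61.5 × (-0.9259) = -56.94 mV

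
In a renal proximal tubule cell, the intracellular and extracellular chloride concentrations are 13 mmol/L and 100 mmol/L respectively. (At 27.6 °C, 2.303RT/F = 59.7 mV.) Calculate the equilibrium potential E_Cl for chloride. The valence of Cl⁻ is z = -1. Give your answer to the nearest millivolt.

E = (59.7/z) · log₁₀([Cl⁻]_out/[Cl⁻]_in) with z = -1.
For an anion, dividing by z = -1 reverses the sign.
= (59.7/-1) · log₁₀(100/13) = -59.70 · log₁₀(7.692)
= -59.70 · (0.8861) = -52.90 mV

-53 mV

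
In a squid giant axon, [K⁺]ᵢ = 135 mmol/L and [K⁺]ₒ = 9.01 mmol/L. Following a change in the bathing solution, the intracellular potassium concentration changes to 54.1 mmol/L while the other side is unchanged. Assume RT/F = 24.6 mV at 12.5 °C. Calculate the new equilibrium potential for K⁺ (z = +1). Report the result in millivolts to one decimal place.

-44.1 mV

After the shift: [K⁺]_out = 9.01, [K⁺]_in = 54.1 mmol/L.
E_new = (24.6/1)·ln(9.01/54.1) = 24.60 · (-1.7925) = -44.10 mV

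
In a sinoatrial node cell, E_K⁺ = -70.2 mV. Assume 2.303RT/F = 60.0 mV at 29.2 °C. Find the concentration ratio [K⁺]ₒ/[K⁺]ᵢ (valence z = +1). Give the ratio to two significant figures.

log₁₀([out]/[in]) = E·z/(60.0) = -70.2 × 1 / 60.0 = -1.1700
[out]/[in] = 10^(-1.1700) = 0.06761

0.068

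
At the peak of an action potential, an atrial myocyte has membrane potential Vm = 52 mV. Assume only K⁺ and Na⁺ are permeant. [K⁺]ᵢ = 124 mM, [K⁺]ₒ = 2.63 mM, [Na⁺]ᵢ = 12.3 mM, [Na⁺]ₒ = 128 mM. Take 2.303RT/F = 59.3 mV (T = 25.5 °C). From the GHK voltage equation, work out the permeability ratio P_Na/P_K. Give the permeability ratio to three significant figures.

26.3

Let α = P_Na/P_K. GHK: Vm = 59.3·log₁₀[(Kₒ + α·Naₒ)/(Kᵢ + α·Naᵢ)].
10^(Vm/59.3) = 10^(52.0/59.3) = 7.5318
So 7.5318·(Kᵢ + α·Naᵢ) = Kₒ + α·Naₒ → α = (7.5318·124.0 − 2.63) / (128.0 − 7.5318·12.3)
α = (933.9 − 2.63) / (128.0 − 92.64) = 931.3/35.36 = 26.34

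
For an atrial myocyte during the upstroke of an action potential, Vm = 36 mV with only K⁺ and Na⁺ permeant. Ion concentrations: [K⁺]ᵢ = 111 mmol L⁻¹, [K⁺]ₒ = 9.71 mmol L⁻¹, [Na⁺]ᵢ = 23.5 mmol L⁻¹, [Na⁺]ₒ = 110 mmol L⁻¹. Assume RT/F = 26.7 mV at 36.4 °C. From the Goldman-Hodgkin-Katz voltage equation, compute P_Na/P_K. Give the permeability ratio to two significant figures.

21

Let α = P_Na/P_K. GHK: Vm = 26.7·ln[(Kₒ + α·Naₒ)/(Kᵢ + α·Naᵢ)].
e^(Vm/26.7) = e^(36.0/26.7) = 3.8509
So 3.8509·(Kᵢ + α·Naᵢ) = Kₒ + α·Naₒ → α = (3.8509·111.0 − 9.71) / (110.0 − 3.8509·23.5)
α = (427.5 − 9.71) / (110.0 − 90.5) = 417.7/19.5 = 21.42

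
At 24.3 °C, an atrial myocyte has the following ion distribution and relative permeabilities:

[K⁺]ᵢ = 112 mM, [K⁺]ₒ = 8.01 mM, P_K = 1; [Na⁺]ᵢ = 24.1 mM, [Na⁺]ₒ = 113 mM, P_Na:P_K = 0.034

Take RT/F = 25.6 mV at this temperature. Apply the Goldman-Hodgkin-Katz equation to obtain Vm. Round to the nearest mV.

Vm = 25.6 · ln[(Σ P·[cation]ₒ + Σ P·[anion]ᵢ) / (Σ P·[cation]ᵢ + Σ P·[anion]ₒ)]
Numerator = 1×8.01 + 0.034×113 = 11.85
Denominator = 1×112 + 0.034×24.1 = 112.8
Vm = 25.6 · ln(0.10505) = 25.6 × (-2.2533) = -57.68 mV

-58 mV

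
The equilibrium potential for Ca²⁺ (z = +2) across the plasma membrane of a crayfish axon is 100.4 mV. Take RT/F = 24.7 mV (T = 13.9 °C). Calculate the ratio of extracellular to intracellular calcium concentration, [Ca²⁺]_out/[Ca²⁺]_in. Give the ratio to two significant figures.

3400

ln([out]/[in]) = E·z/(24.7) = 100.4 × 2 / 24.7 = 8.1296
[out]/[in] = e^(8.1296) = 3393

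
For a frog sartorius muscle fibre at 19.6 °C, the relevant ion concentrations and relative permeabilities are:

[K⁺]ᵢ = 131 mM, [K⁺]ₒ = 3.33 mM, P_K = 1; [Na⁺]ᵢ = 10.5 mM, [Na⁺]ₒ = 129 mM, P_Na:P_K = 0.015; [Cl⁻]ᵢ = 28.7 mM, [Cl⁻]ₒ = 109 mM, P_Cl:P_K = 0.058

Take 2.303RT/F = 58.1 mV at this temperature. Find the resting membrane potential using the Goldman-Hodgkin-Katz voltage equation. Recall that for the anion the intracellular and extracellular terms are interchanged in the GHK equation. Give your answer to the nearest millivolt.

-75 mV

Vm = 58.1 · log₁₀[(Σ P·[cation]ₒ + Σ P·[anion]ᵢ) / (Σ P·[cation]ᵢ + Σ P·[anion]ₒ)]
Numerator = 1×3.33 + 0.015×129 + 0.058×28.7 = 6.93
Denominator = 1×131 + 0.015×10.5 + 0.058×109 = 137.5
Vm = 58.1 · log₁₀(0.050405) = 58.1 × (-1.2975) = -75.39 mV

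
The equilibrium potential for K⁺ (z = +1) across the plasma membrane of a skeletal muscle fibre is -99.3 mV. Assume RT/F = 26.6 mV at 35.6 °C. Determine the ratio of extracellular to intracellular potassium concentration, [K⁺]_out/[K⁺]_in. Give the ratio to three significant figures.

0.0239

ln([out]/[in]) = E·z/(26.6) = -99.3 × 1 / 26.6 = -3.7331
[out]/[in] = e^(-3.7331) = 0.02392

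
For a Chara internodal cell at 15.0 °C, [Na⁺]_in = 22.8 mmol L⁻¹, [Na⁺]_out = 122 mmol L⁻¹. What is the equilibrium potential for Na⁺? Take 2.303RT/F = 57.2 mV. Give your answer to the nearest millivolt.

E = (57.2/z) · log₁₀([Na⁺]_out/[Na⁺]_in) with z = +1.
= (57.2/1) · log₁₀(122/22.8) = 57.20 · log₁₀(5.351)
= 57.20 · (0.7284) = 41.67 mV

42 mV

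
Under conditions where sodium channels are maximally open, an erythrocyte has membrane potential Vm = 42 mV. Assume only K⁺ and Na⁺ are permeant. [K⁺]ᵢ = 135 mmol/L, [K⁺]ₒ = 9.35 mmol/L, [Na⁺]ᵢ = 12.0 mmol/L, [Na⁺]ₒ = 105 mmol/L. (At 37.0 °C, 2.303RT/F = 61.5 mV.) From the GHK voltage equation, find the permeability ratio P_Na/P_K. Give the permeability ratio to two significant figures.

14

Let α = P_Na/P_K. GHK: Vm = 61.5·log₁₀[(Kₒ + α·Naₒ)/(Kᵢ + α·Naᵢ)].
10^(Vm/61.5) = 10^(42.0/61.5) = 4.8187
So 4.8187·(Kᵢ + α·Naᵢ) = Kₒ + α·Naₒ → α = (4.8187·135.0 − 9.35) / (105.0 − 4.8187·12.0)
α = (650.5 − 9.35) / (105.0 − 57.82) = 641.2/47.18 = 13.59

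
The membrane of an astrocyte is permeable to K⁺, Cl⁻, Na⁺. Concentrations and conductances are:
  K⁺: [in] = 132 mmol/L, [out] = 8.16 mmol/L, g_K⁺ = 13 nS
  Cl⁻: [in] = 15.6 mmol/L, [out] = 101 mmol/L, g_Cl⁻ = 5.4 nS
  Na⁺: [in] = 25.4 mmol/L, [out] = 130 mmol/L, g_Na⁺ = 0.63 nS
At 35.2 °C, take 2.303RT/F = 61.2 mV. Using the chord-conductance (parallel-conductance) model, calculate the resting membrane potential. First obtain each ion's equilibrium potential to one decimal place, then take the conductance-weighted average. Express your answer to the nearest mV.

E_K⁺ = (61.2/1)·log₁₀(8.16/132) = -74.0 mV
E_Cl⁻ = (61.2/-1)·log₁₀(101/15.6) = -49.6 mV
E_Na⁺ = (61.2/1)·log₁₀(130/25.4) = 43.4 mV
Vm = (Σ gᵢEᵢ)/(Σ gᵢ) = (13·-74.0 + 5.4·-49.6 + 0.63·43.4) / (13 + 5.4 + 0.63)
= -1202.50 / 19.03 = -63.19 mV

-63 mV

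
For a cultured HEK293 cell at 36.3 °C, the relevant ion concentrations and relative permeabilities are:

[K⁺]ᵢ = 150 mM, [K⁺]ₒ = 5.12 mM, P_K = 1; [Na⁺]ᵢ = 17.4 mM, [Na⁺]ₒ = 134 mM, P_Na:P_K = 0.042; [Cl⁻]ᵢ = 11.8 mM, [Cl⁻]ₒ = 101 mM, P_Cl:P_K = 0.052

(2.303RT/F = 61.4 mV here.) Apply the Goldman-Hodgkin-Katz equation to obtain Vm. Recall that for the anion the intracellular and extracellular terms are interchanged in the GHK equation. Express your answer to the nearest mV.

-70 mV

Vm = 61.4 · log₁₀[(Σ P·[cation]ₒ + Σ P·[anion]ᵢ) / (Σ P·[cation]ᵢ + Σ P·[anion]ₒ)]
Numerator = 1×5.12 + 0.042×134 + 0.052×11.8 = 11.36
Denominator = 1×150 + 0.042×17.4 + 0.052×101 = 156
Vm = 61.4 · log₁₀(0.072839) = 61.4 × (-1.1376) = -69.85 mV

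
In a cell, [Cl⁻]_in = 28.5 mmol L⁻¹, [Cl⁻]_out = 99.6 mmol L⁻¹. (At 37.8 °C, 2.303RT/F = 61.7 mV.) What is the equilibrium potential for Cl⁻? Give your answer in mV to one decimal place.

E = (61.7/z) · log₁₀([Cl⁻]_out/[Cl⁻]_in) with z = -1.
For an anion, dividing by z = -1 reverses the sign.
= (61.7/-1) · log₁₀(99.6/28.5) = -61.70 · log₁₀(3.495)
= -61.70 · (0.5434) = -33.53 mV

-33.5 mV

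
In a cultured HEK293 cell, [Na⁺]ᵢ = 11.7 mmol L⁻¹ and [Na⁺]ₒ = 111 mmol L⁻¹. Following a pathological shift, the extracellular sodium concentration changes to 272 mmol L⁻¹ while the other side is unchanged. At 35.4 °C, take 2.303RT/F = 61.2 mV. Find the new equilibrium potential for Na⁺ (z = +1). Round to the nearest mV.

After the shift: [Na⁺]_out = 272, [Na⁺]_in = 11.7 mmol L⁻¹.
E_new = (61.2/1)·log₁₀(272/11.7) = 61.20 · (1.3664) = 83.62 mV

84 mV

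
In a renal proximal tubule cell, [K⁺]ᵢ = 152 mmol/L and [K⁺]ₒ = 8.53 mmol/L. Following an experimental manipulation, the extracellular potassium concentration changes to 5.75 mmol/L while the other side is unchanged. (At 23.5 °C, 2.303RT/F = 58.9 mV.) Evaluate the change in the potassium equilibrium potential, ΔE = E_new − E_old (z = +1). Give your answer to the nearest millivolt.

-10 mV

E_old = (58.9/1)·log₁₀(8.53/152) = -73.68 mV
E_new = (58.9/1)·log₁₀(5.75/152) = -83.77 mV
ΔE = -83.77 − (-73.68) = -10.09 mV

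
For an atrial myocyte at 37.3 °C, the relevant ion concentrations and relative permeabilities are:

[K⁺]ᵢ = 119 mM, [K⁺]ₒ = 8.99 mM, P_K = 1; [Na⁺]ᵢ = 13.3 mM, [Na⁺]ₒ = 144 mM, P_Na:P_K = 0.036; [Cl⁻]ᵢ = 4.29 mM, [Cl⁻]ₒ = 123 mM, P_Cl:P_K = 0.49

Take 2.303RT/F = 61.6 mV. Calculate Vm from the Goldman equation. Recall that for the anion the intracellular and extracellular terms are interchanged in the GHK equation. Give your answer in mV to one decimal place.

Vm = 61.6 · log₁₀[(Σ P·[cation]ₒ + Σ P·[anion]ᵢ) / (Σ P·[cation]ᵢ + Σ P·[anion]ₒ)]
Numerator = 1×8.99 + 0.036×144 + 0.49×4.29 = 16.28
Denominator = 1×119 + 0.036×13.3 + 0.49×123 = 179.7
Vm = 61.6 · log₁₀(0.090549) = 61.6 × (-1.0431) = -64.26 mV

-64.3 mV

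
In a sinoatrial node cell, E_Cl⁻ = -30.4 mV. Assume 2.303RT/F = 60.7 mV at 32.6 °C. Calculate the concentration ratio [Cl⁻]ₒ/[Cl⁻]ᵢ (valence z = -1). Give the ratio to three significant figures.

log₁₀([out]/[in]) = E·z/(60.7) = -30.4 × -1 / 60.7 = 0.5008
[out]/[in] = 10^(0.5008) = 3.168

3.17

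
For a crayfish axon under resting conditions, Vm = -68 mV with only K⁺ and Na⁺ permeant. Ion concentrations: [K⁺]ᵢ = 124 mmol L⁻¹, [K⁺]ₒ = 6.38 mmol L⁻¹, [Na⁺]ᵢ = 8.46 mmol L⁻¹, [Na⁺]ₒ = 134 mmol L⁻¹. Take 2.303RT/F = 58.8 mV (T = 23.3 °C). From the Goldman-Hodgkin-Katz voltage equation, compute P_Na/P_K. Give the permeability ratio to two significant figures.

0.017

Let α = P_Na/P_K. GHK: Vm = 58.8·log₁₀[(Kₒ + α·Naₒ)/(Kᵢ + α·Naᵢ)].
10^(Vm/58.8) = 10^(-68.0/58.8) = 0.069749
So 0.069749·(Kᵢ + α·Naᵢ) = Kₒ + α·Naₒ → α = (0.069749·124.0 − 6.38) / (134.0 − 0.069749·8.46)
α = (8.649 − 6.38) / (134.0 − 0.5901) = 2.269/133.4 = 0.01701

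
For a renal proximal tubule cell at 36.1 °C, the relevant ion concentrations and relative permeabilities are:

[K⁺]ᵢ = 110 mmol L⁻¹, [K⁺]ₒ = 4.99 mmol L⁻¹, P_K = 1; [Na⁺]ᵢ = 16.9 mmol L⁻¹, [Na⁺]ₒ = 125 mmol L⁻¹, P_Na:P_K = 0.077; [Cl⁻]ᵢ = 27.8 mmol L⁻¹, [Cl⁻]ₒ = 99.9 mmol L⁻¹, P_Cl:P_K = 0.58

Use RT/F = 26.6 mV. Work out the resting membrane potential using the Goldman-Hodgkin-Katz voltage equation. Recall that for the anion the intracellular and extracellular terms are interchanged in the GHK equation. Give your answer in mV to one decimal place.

Vm = 26.6 · ln[(Σ P·[cation]ₒ + Σ P·[anion]ᵢ) / (Σ P·[cation]ᵢ + Σ P·[anion]ₒ)]
Numerator = 1×4.99 + 0.077×125 + 0.58×27.8 = 30.74
Denominator = 1×110 + 0.077×16.9 + 0.58×99.9 = 169.2
Vm = 26.6 · ln(0.18163) = 26.6 × (-1.7058) = -45.37 mV

-45.4 mV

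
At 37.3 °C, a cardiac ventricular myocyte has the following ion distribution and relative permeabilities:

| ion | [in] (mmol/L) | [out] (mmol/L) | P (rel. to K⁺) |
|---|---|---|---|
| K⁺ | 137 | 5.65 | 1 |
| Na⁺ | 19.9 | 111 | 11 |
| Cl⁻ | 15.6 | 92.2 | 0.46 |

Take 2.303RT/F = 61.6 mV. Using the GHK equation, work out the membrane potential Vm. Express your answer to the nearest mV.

Vm = 61.6 · log₁₀[(Σ P·[cation]ₒ + Σ P·[anion]ᵢ) / (Σ P·[cation]ᵢ + Σ P·[anion]ₒ)]
Numerator = 1×5.65 + 11×111 + 0.46×15.6 = 1234
Denominator = 1×137 + 11×19.9 + 0.46×92.2 = 398.3
Vm = 61.6 · log₁₀(3.0976) = 61.6 × (0.4910) = 30.25 mV

30 mV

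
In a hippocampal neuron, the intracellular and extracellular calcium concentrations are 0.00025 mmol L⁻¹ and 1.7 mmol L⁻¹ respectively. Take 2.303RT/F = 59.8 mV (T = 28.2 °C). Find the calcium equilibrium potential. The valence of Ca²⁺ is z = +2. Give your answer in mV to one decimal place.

E = (59.8/z) · log₁₀([Ca²⁺]_out/[Ca²⁺]_in) with z = +2.
= (59.8/2) · log₁₀(1.7/0.00025) = 29.90 · log₁₀(6800)
= 29.90 · (3.8325) = 114.59 mV

114.6 mV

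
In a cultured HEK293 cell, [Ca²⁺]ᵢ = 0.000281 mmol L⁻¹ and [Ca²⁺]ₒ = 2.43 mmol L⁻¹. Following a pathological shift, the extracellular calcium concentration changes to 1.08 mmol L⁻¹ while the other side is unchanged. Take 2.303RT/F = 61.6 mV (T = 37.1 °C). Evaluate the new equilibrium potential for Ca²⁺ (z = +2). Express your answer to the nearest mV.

After the shift: [Ca²⁺]_out = 1.08, [Ca²⁺]_in = 0.000281 mmol L⁻¹.
E_new = (61.6/2)·log₁₀(1.08/0.000281) = 30.80 · (3.5847) = 110.41 mV

110 mV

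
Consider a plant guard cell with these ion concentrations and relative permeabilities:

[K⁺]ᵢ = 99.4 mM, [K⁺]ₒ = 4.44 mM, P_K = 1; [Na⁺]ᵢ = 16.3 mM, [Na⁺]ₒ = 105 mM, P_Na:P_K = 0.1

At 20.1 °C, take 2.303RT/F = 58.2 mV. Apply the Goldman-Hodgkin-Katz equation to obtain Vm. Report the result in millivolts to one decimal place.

-48.3 mV

Vm = 58.2 · log₁₀[(Σ P·[cation]ₒ + Σ P·[anion]ᵢ) / (Σ P·[cation]ᵢ + Σ P·[anion]ₒ)]
Numerator = 1×4.44 + 0.1×105 = 14.94
Denominator = 1×99.4 + 0.1×16.3 = 101
Vm = 58.2 · log₁₀(0.14788) = 58.2 × (-0.8301) = -48.31 mV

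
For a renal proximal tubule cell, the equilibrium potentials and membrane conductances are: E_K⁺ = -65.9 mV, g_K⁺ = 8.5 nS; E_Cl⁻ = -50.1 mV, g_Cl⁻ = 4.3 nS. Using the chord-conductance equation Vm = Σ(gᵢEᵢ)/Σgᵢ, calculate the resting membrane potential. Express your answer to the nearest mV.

Σ gᵢEᵢ = 8.5·(-65.9) + 4.3·(-50.1) = -775.58
Σ gᵢ = 8.5 + 4.3 = 12.8
Vm = -775.58 / 12.8 = -60.59 mV

-61 mV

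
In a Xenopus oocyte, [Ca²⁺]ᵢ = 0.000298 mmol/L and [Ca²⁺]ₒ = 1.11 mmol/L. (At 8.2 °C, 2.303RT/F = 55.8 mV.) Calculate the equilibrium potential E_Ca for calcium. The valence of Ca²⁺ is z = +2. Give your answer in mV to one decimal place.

E = (55.8/z) · log₁₀([Ca²⁺]_out/[Ca²⁺]_in) with z = +2.
= (55.8/2) · log₁₀(1.11/0.000298) = 27.90 · log₁₀(3725)
= 27.90 · (3.5711) = 99.63 mV

99.6 mV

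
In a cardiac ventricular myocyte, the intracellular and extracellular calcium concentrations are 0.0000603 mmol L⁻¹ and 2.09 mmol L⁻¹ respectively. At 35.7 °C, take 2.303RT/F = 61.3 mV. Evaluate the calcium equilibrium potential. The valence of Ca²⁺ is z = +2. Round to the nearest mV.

E = (61.3/z) · log₁₀([Ca²⁺]_out/[Ca²⁺]_in) with z = +2.
= (61.3/2) · log₁₀(2.09/0.0000603) = 30.65 · log₁₀(3.466e+04)
= 30.65 · (4.5398) = 139.15 mV

139 mV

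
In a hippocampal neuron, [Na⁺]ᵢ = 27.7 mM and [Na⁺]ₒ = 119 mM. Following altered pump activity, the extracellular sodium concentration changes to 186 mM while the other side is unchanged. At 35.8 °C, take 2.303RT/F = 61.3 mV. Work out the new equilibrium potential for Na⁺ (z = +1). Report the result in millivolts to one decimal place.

After the shift: [Na⁺]_out = 186, [Na⁺]_in = 27.7 mM.
E_new = (61.3/1)·log₁₀(186/27.7) = 61.30 · (0.8270) = 50.70 mV

50.7 mV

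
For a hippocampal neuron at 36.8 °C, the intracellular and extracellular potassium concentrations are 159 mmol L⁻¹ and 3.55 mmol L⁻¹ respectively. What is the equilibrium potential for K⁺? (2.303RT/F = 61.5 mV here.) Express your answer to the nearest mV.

-102 mV

E = (61.5/z) · log₁₀([K⁺]_out/[K⁺]_in) with z = +1.
= (61.5/1) · log₁₀(3.55/159) = 61.50 · log₁₀(0.02233)
= 61.50 · (-1.6512) = -101.55 mV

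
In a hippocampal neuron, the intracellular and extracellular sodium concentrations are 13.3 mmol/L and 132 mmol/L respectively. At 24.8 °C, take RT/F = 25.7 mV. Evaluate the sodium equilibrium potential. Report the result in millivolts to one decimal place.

E = (25.7/z) · ln([Na⁺]_out/[Na⁺]_in) with z = +1.
= (25.7/1) · ln(132/13.3) = 25.70 · ln(9.925)
= 25.70 · (2.2950) = 58.98 mV

59.0 mV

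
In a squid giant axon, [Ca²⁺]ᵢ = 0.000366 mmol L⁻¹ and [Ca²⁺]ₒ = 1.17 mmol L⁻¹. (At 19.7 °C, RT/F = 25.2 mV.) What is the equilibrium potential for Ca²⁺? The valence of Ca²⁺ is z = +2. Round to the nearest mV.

102 mV

E = (25.2/z) · ln([Ca²⁺]_out/[Ca²⁺]_in) with z = +2.
= (25.2/2) · ln(1.17/0.000366) = 12.60 · ln(3197)
= 12.60 · (8.0699) = 101.68 mV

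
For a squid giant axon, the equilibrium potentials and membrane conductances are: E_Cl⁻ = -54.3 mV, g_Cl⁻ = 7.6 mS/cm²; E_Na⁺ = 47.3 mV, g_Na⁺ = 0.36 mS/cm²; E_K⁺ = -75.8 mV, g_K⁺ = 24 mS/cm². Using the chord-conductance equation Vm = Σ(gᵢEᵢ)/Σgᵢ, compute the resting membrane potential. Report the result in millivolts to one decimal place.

-69.3 mV

Σ gᵢEᵢ = 7.6·(-54.3) + 0.36·(47.3) + 24·(-75.8) = -2214.85
Σ gᵢ = 7.6 + 0.36 + 24 = 31.96
Vm = -2214.85 / 31.96 = -69.30 mV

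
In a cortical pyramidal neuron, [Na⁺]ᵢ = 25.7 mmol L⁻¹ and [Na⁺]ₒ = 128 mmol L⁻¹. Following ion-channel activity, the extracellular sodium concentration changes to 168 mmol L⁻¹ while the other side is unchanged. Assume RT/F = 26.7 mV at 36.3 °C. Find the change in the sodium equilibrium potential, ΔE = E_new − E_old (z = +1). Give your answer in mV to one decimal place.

E_old = (26.7/1)·ln(128/25.7) = 42.87 mV
E_new = (26.7/1)·ln(168/25.7) = 50.13 mV
ΔE = 50.13 − (42.87) = 7.26 mV

7.3 mV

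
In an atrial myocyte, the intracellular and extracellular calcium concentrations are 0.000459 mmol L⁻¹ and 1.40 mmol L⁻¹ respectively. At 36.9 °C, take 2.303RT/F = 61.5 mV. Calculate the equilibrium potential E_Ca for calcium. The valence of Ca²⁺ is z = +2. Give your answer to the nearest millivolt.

107 mV

E = (61.5/z) · log₁₀([Ca²⁺]_out/[Ca²⁺]_in) with z = +2.
= (61.5/2) · log₁₀(1.40/0.000459) = 30.75 · log₁₀(3050)
= 30.75 · (3.4843) = 107.14 mV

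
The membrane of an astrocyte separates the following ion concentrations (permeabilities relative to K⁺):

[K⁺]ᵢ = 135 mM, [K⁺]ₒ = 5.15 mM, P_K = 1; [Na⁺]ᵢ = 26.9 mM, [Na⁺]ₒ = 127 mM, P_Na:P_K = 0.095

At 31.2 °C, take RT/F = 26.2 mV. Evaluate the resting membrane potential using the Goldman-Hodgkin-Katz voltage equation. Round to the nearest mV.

Vm = 26.2 · ln[(Σ P·[cation]ₒ + Σ P·[anion]ᵢ) / (Σ P·[cation]ᵢ + Σ P·[anion]ₒ)]
Numerator = 1×5.15 + 0.095×127 = 17.21
Denominator = 1×135 + 0.095×26.9 = 137.6
Vm = 26.2 · ln(0.12515) = 26.2 × (-2.0782) = -54.45 mV

-54 mV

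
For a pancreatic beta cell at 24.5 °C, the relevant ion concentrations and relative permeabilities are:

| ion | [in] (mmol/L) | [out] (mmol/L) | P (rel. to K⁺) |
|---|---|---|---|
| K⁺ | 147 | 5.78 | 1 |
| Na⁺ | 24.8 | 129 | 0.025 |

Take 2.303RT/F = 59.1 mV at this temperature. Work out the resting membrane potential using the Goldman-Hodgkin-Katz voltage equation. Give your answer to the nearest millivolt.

-72 mV

Vm = 59.1 · log₁₀[(Σ P·[cation]ₒ + Σ P·[anion]ᵢ) / (Σ P·[cation]ᵢ + Σ P·[anion]ₒ)]
Numerator = 1×5.78 + 0.025×129 = 9.005
Denominator = 1×147 + 0.025×24.8 = 147.6
Vm = 59.1 · log₁₀(0.061001) = 59.1 × (-1.2147) = -71.79 mV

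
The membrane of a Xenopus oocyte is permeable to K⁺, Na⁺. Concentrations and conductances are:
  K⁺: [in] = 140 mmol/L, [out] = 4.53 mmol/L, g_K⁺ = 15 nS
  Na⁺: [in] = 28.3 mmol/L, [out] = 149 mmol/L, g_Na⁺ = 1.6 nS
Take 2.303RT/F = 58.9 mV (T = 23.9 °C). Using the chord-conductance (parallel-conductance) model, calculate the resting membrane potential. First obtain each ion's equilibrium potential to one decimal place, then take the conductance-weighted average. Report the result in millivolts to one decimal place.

E_K⁺ = (58.9/1)·log₁₀(4.53/140) = -87.8 mV
E_Na⁺ = (58.9/1)·log₁₀(149/28.3) = 42.5 mV
Vm = (Σ gᵢEᵢ)/(Σ gᵢ) = (15·-87.8 + 1.6·42.5) / (15 + 1.6)
= -1249.00 / 16.6 = -75.24 mV

-75.2 mV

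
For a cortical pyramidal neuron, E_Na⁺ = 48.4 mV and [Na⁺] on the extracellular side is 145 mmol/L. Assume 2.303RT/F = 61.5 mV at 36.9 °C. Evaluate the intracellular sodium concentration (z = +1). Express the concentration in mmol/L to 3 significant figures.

Nernst: E = (61.5/1) · log₁₀([out]/[in]), so log₁₀([out]/[in]) = 48.4 × 1 / 61.5 = 0.7870.
[out]/[in] = 10^(0.7870) = 6.123.
[in] = 145 / 6.123 = 23.68 mmol/L.

23.7 mmol/L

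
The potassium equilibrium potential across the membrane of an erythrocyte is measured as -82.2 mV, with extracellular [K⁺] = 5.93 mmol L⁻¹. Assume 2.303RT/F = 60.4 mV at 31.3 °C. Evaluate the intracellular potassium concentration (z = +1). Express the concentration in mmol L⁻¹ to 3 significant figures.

Nernst: E = (60.4/1) · log₁₀([out]/[in]), so log₁₀([out]/[in]) = -82.2 × 1 / 60.4 = -1.3609.
[out]/[in] = 10^(-1.3609) = 0.04356.
[in] = 5.93 / 0.04356 = 136.1 mmol L⁻¹.

136 mmol L⁻¹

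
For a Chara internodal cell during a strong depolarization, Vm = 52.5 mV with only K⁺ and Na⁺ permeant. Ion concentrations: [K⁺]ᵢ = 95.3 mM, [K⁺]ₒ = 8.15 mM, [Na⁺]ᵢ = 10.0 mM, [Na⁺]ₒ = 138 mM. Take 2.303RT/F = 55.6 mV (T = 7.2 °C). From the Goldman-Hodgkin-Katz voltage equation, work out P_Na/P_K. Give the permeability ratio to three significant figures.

Let α = P_Na/P_K. GHK: Vm = 55.6·log₁₀[(Kₒ + α·Naₒ)/(Kᵢ + α·Naᵢ)].
10^(Vm/55.6) = 10^(52.5/55.6) = 8.7952
So 8.7952·(Kᵢ + α·Naᵢ) = Kₒ + α·Naₒ → α = (8.7952·95.3 − 8.15) / (138.0 − 8.7952·10.0)
α = (838.2 − 8.15) / (138.0 − 87.95) = 830/50.05 = 16.58

16.6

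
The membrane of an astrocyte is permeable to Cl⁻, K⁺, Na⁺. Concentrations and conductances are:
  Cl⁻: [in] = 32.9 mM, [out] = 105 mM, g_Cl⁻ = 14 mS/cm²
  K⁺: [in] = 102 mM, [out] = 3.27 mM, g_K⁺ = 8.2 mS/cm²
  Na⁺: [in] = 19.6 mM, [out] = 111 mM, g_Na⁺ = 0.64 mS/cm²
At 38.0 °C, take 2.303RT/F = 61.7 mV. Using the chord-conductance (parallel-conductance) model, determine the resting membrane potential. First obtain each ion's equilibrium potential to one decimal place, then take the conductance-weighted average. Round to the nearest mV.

-51 mV

E_Cl⁻ = (61.7/-1)·log₁₀(105/32.9) = -31.1 mV
E_K⁺ = (61.7/1)·log₁₀(3.27/102) = -92.2 mV
E_Na⁺ = (61.7/1)·log₁₀(111/19.6) = 46.5 mV
Vm = (Σ gᵢEᵢ)/(Σ gᵢ) = (14·-31.1 + 8.2·-92.2 + 0.64·46.5) / (14 + 8.2 + 0.64)
= -1161.68 / 22.84 = -50.86 mV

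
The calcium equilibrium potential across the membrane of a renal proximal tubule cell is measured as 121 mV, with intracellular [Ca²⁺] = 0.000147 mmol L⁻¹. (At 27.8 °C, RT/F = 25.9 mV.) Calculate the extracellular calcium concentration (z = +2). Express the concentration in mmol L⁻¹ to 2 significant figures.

1.7 mmol L⁻¹

Nernst: E = (25.9/2) · ln([out]/[in]), so ln([out]/[in]) = 121.0 × 2 / 25.9 = 9.3436.
[out]/[in] = e^(9.3436) = 1.143e+04.
[out] = 1.143e+04 × 0.000147 = 1.68 mmol L⁻¹.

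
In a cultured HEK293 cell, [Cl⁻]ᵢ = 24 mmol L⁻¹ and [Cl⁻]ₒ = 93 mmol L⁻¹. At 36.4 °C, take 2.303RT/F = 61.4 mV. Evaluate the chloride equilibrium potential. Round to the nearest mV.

-36 mV

E = (61.4/z) · log₁₀([Cl⁻]_out/[Cl⁻]_in) with z = -1.
For an anion, dividing by z = -1 reverses the sign.
= (61.4/-1) · log₁₀(93/24) = -61.40 · log₁₀(3.875)
= -61.40 · (0.5883) = -36.12 mV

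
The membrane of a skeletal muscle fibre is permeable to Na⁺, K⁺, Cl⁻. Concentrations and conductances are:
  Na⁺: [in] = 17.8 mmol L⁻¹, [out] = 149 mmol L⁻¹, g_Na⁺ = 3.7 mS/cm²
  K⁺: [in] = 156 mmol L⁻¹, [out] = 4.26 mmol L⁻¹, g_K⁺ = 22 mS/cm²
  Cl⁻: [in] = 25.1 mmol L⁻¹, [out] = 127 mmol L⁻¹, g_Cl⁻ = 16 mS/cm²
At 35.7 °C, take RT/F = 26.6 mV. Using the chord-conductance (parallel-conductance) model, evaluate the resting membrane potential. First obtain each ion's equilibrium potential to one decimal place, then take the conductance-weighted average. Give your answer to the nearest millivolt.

-62 mV

E_Na⁺ = (26.6/1)·ln(149/17.8) = 56.5 mV
E_K⁺ = (26.6/1)·ln(4.26/156) = -95.8 mV
E_Cl⁻ = (26.6/-1)·ln(127/25.1) = -43.1 mV
Vm = (Σ gᵢEᵢ)/(Σ gᵢ) = (3.7·56.5 + 22·-95.8 + 16·-43.1) / (3.7 + 22 + 16)
= -2588.15 / 41.7 = -62.07 mV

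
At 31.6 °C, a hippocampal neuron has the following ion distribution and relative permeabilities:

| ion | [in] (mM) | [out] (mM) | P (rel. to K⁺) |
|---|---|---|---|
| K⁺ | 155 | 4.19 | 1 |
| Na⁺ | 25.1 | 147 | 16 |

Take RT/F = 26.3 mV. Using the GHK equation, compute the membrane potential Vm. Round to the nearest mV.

38 mV

Vm = 26.3 · ln[(Σ P·[cation]ₒ + Σ P·[anion]ᵢ) / (Σ P·[cation]ᵢ + Σ P·[anion]ₒ)]
Numerator = 1×4.19 + 16×147 = 2356
Denominator = 1×155 + 16×25.1 = 556.6
Vm = 26.3 · ln(4.2332) = 26.3 × (1.4430) = 37.95 mV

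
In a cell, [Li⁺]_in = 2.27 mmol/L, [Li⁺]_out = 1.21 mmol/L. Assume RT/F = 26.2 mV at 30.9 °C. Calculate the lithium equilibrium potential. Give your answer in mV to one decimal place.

E = (26.2/z) · ln([Li⁺]_out/[Li⁺]_in) with z = +1.
= (26.2/1) · ln(1.21/2.27) = 26.20 · ln(0.533)
= 26.20 · (-0.6292) = -16.48 mV

-16.5 mV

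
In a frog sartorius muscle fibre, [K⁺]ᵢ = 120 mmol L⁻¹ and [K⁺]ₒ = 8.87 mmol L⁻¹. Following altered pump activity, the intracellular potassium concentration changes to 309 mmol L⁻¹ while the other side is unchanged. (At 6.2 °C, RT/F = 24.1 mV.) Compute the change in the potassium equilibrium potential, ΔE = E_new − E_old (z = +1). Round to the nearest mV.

-23 mV

E_old = (24.1/1)·ln(8.87/120) = -62.78 mV
E_new = (24.1/1)·ln(8.87/309) = -85.57 mV
ΔE = -85.57 − (-62.78) = -22.79 mV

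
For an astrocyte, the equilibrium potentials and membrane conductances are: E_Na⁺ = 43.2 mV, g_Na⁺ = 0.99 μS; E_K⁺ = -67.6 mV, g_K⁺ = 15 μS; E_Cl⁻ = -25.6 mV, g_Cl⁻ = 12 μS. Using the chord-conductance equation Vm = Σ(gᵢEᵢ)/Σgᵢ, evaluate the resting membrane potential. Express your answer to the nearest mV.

-46 mV

Σ gᵢEᵢ = 0.99·(43.2) + 15·(-67.6) + 12·(-25.6) = -1278.43
Σ gᵢ = 0.99 + 15 + 12 = 27.99
Vm = -1278.43 / 27.99 = -45.67 mV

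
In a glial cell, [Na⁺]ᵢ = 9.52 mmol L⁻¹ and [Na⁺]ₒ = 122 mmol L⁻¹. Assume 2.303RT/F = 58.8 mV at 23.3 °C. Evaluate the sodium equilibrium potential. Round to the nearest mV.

65 mV

E = (58.8/z) · log₁₀([Na⁺]_out/[Na⁺]_in) with z = +1.
= (58.8/1) · log₁₀(122/9.52) = 58.80 · log₁₀(12.82)
= 58.80 · (1.1077) = 65.13 mV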